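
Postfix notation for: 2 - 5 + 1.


Left to right (same or higher precedence on left)
Postfix: 2 5 - 1 +


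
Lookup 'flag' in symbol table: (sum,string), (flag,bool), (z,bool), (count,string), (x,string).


Lookup 'flag' → type bool


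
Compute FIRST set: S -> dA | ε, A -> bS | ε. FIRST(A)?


Per alternative of A: FIRST(bS) = {b}; FIRST(ε) = {ε}
FIRST(A) = {b, ε}


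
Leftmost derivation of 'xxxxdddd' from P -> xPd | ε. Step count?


Derivation: P => xPd => xxPdd => xxxPddd => xxxxPdddd => xxxxdddd
Steps: 5


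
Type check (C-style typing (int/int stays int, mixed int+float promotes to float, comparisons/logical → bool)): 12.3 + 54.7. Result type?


Operand types: float + float
Rule: mixed int/float promotes to float; int/int stays int
Result type: float


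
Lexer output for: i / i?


Scan left to right, longest-match per lexeme
Tokens: ID(i), OP(/), ID(i)


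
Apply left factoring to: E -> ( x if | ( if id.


Common prefix: '('
Factored: E -> ( E', E' -> x if | if id


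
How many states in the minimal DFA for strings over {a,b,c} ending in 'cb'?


Track the longest suffix of input matching a prefix of 'cb': 3 classes (prefixes of length 0..2)
Minimal DFA: 3 states


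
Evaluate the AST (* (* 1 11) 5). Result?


Evaluate inner: (* 1 11) = 11
Evaluate root: (* 11 5) = 55
Result: 55


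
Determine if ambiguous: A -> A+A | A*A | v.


'v+v*v' has two parse trees (no precedence encoded between + and *)
Ambiguous


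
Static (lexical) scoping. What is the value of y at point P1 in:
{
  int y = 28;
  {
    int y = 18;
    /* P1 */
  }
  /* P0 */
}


y declared in the same block as P1
y = 18


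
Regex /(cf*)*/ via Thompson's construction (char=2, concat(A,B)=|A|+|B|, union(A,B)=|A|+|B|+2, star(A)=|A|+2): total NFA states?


Syntax tree has 2 char leaf(s), 0 union(s), 2 star(s)
chars contribute 2×2 = 4; each union adds +2; each star adds +2
Total: 4 + 0 + 4 = 8 states


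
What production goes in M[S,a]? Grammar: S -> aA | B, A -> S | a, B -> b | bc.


For [S, a]: 'a' ∈ FIRST(aA)
Entry: S -> aA


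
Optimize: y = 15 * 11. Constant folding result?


15 * 11 = 165 at compile time
Optimized: y = 165


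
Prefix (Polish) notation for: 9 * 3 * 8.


left-to-right (same/higher precedence on left): tree is (* (* 9 3) 8)
Prefix: * * 9 3 8


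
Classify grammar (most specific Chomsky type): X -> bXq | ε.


Single nonterminal LHS, but b^n q^n is not regular
Classification: Type 2 (Context-Free)


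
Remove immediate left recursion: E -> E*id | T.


Left-recursive alternatives: E*id; non-recursive: T
Introduce E': E -> TE', E' -> *idE' | ε


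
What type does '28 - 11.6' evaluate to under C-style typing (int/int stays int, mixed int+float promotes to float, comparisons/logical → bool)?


Operand types: int - float
Rule: mixed int/float promotes to float; int/int stays int
Result type: float


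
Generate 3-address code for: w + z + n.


Break into single-operator statements:
t1 = w + z
t2 = t1 + n


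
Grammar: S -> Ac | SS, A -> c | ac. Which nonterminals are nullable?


A nonterminal is nullable iff some alternative derives ε (directly, or every symbol in it is nullable)
Nullable: {}


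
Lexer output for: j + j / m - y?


Scan left to right, longest-match per lexeme
Tokens: ID(j), OP(+), ID(j), OP(/), ID(m), OP(-), ID(y)


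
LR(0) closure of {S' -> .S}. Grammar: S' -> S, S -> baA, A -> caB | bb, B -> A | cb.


Start: S' -> .S
For each item with dot before a nonterminal B, add B -> .γ for every B-production
Closure: [S' -> .S, S -> .baA]


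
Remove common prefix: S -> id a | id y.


Common prefix: 'id'
Factored: S -> id S', S' -> a | y


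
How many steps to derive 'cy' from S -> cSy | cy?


Derivation: S => cy
Steps: 1


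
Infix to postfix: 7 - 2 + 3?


Left to right (same or higher precedence on left)
Postfix: 7 2 - 3 +


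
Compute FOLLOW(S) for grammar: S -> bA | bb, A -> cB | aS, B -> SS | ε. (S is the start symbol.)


$ ∈ FOLLOW(S). For each A -> αBβ: add FIRST(β)\{ε} to FOLLOW(B); if β nullable, add FOLLOW(A).
FOLLOW(S) = {$, b}


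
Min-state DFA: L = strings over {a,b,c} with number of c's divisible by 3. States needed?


Track (count of c) mod 3: states 0..2, accept at 0
Minimal DFA: 3 states


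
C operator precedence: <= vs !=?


'<=' is relational (level 7); '!=' is equality (level 6)
Higher level binds tighter
'<=' has higher precedence than '!='


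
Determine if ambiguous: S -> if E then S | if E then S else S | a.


dangling else: 'if E then if E then a else a' parses two ways
Ambiguous


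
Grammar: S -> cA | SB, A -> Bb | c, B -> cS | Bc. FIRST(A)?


Per alternative of A: FIRST(Bb) = {c}; FIRST(c) = {c}
FIRST(A) = {c}


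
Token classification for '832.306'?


Pattern: digits with a decimal point
Type: FLOAT_LITERAL


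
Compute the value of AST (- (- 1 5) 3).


Evaluate inner: (- 1 5) = -4
Evaluate root: (- -4 3) = -7
Result: -7


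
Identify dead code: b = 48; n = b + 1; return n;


b is read by n's definition; n is returned
No dead code


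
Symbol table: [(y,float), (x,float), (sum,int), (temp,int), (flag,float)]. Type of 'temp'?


Lookup 'temp' → type int


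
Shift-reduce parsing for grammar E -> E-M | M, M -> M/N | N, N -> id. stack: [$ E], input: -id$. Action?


shift '-' to continue E -> E-M
Action: shift


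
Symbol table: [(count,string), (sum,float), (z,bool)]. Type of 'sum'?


Lookup 'sum' → type float


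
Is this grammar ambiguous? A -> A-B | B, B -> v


precedence layered via separate nonterminal B: deterministic
Unambiguous


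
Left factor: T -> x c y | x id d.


Common prefix: 'x'
Factored: T -> x T', T' -> c y | id d


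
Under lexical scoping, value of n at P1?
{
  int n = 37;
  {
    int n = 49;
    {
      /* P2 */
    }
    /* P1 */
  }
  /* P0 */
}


n declared in the same block as P1
n = 49


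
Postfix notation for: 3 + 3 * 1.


* has higher precedence, evaluate 3*1 first
Postfix: 3 3 1 * +


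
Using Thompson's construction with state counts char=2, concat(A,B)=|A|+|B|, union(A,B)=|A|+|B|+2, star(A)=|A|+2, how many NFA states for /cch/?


Syntax tree has 3 char leaf(s), 0 union(s), 0 star(s)
chars contribute 3×2 = 6; each union adds +2; each star adds +2
Total: 6 + 0 + 0 = 6 states


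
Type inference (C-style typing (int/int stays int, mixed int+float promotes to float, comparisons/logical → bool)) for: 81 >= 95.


Operand types: int >= int
Rule: comparison yields bool
Result type: bool


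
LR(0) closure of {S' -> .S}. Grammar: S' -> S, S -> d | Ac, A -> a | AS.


Start: S' -> .S
For each item with dot before a nonterminal B, add B -> .γ for every B-production
Closure: [S' -> .S, S -> .d, S -> .Ac, A -> .a, A -> .AS]


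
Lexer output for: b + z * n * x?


Scan left to right, longest-match per lexeme
Tokens: ID(b), OP(+), ID(z), OP(*), ID(n), OP(*), ID(x)


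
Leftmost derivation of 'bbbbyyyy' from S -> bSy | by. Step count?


Derivation: S => bSy => bbSyy => bbbSyyy => bbbbyyyy
Steps: 4


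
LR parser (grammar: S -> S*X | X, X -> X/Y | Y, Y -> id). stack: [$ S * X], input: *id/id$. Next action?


handle 'S*X' on top; lookahead ∈ FOLLOW(S) = {*, $}
Action: reduce (S -> S*X)


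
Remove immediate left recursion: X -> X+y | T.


Left-recursive alternatives: X+y; non-recursive: T
Introduce X': X -> TX', X' -> +yX' | ε


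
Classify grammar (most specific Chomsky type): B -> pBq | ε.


Single nonterminal LHS, but p^n q^n is not regular
Classification: Type 2 (Context-Free)


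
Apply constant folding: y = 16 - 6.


16 - 6 = 10 at compile time
Optimized: y = 10


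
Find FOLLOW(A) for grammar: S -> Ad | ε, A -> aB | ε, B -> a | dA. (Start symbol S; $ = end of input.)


$ ∈ FOLLOW(S). For each A -> αBβ: add FIRST(β)\{ε} to FOLLOW(B); if β nullable, add FOLLOW(A).
FOLLOW(A) = {d}


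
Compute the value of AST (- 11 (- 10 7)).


Evaluate inner: (- 10 7) = 3
Evaluate root: (- 11 3) = 8
Result: 8


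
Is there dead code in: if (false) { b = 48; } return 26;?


condition is constant false, so the whole block is unreachable
Dead: 'if (false) { b = 48; }'


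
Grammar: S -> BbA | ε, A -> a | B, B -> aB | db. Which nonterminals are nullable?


A nonterminal is nullable iff some alternative derives ε (directly, or every symbol in it is nullable)
Nullable: {S}


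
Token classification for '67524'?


Pattern: digits only
Type: INTEGER_LITERAL


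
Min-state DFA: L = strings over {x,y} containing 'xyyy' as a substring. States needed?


KMP-style automaton: 4 progress states + 1 absorbing accept = 5
Minimal DFA: 5 states


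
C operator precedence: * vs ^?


'*' is multiplicative (level 10); '^' is bitwise XOR (level 4)
Higher level binds tighter
'*' has higher precedence than '^'


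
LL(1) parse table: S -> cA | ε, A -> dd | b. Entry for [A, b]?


For [A, b]: 'b' ∈ FIRST(b)
Entry: A -> b


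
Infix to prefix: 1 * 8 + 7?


left-to-right (same/higher precedence on left): tree is (+ (* 1 8) 7)
Prefix: + * 1 8 7


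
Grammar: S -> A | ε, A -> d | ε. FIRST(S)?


Per alternative of S: FIRST(A) = {d, ε}; FIRST(ε) = {ε}
FIRST(S) = {d, ε}


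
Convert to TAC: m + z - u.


Break into single-operator statements:
t1 = m + z
t2 = t1 - u


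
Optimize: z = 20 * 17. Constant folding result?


20 * 17 = 340 at compile time
Optimized: z = 340


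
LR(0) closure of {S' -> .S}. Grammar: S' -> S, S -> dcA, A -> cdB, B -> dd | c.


Start: S' -> .S
For each item with dot before a nonterminal B, add B -> .γ for every B-production
Closure: [S' -> .S, S -> .dcA]


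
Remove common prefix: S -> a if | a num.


Common prefix: 'a'
Factored: S -> a S', S' -> if | num


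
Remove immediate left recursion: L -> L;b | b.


Left-recursive alternatives: L;b; non-recursive: b
Introduce L': L -> bL', L' -> ;bL' | ε


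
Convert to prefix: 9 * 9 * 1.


left-to-right (same/higher precedence on left): tree is (* (* 9 9) 1)
Prefix: * * 9 9 1


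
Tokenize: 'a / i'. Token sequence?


Scan left to right, longest-match per lexeme
Tokens: ID(a), OP(/), ID(i)


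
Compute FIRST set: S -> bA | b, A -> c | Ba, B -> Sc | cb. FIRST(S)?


Per alternative of S: FIRST(bA) = {b}; FIRST(b) = {b}
FIRST(S) = {b}


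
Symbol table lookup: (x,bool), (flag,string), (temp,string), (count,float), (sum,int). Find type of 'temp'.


Lookup 'temp' → type string


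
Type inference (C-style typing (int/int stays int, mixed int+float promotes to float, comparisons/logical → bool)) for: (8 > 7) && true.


Operand types: bool && bool
Rule: logical operators take bool operands and yield bool
Result type: bool


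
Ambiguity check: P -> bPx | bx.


balanced b^n…x^n: each string has a unique parse
Unambiguous


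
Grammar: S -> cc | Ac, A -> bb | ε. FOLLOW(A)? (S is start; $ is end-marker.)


$ ∈ FOLLOW(S). For each A -> αBβ: add FIRST(β)\{ε} to FOLLOW(B); if β nullable, add FOLLOW(A).
FOLLOW(A) = {c}


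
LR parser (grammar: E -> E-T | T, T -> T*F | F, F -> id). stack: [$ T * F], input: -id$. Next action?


handle 'T*F' on top
Action: reduce (T -> T*F)


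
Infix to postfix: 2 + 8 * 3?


* has higher precedence, evaluate 8*3 first
Postfix: 2 8 3 * +


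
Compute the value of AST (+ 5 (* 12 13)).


Evaluate inner: (* 12 13) = 156
Evaluate root: (+ 5 156) = 161
Result: 161


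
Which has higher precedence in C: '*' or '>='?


'*' is multiplicative (level 10); '>=' is relational (level 7)
Higher level binds tighter
'*' has higher precedence than '>='


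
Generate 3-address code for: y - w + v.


Break into single-operator statements:
t1 = y - w
t2 = t1 + v


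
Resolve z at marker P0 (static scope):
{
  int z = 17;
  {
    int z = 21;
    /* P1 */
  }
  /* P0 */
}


z declared in the same block as P0
z = 17


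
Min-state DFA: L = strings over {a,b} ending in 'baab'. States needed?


Track the longest suffix of input matching a prefix of 'baab': 5 classes (prefixes of length 0..4)
Minimal DFA: 5 states


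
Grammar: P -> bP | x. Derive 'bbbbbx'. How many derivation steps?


Derivation: P => bP => bbP => bbbP => bbbbP => bbbbbP => bbbbbx
Steps: 6


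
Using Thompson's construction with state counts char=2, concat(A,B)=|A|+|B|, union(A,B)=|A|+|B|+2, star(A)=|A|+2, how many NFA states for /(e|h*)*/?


Syntax tree has 2 char leaf(s), 1 union(s), 2 star(s)
chars contribute 2×2 = 4; each union adds +2; each star adds +2
Total: 4 + 2 + 4 = 10 states


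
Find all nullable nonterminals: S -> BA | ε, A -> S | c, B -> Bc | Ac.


A nonterminal is nullable iff some alternative derives ε (directly, or every symbol in it is nullable)
Nullable: {A, S}


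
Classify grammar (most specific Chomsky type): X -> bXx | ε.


Single nonterminal LHS, but b^n x^n is not regular
Classification: Type 2 (Context-Free)


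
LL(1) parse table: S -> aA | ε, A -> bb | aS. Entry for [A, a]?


For [A, a]: 'a' ∈ FIRST(aS)
Entry: A -> aS


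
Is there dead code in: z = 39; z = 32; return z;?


first assignment to z is overwritten before any read
Dead: 'z = 39'


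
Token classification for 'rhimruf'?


Pattern: letter/underscore followed by alphanumerics, not a keyword
Type: IDENTIFIER


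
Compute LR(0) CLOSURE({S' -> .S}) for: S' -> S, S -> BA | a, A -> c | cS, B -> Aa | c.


Start: S' -> .S
For each item with dot before a nonterminal B, add B -> .γ for every B-production
Closure: [S' -> .S, S -> .BA, S -> .a, B -> .Aa, B -> .c, A -> .c, A -> .cS]


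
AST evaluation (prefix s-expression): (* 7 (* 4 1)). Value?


Evaluate inner: (* 4 1) = 4
Evaluate root: (* 7 4) = 28
Result: 28


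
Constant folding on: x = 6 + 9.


6 + 9 = 15 at compile time
Optimized: x = 15


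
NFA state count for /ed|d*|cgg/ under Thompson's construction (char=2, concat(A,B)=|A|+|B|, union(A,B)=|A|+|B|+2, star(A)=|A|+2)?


Syntax tree has 6 char leaf(s), 2 union(s), 1 star(s)
chars contribute 6×2 = 12; each union adds +2; each star adds +2
Total: 12 + 4 + 2 = 18 states


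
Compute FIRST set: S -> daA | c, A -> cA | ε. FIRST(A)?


Per alternative of A: FIRST(cA) = {c}; FIRST(ε) = {ε}
FIRST(A) = {c, ε}


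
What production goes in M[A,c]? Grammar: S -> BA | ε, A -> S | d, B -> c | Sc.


For [A, c]: 'c' ∈ FIRST(S)
Entry: A -> S


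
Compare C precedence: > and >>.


'>>' is shift (level 8); '>' is relational (level 7)
Higher level binds tighter
'>>' has higher precedence than '>'


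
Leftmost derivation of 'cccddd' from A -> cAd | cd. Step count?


Derivation: A => cAd => ccAdd => cccddd
Steps: 3


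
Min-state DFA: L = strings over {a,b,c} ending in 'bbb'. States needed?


Track the longest suffix of input matching a prefix of 'bbb': 4 classes (prefixes of length 0..3)
Minimal DFA: 4 states


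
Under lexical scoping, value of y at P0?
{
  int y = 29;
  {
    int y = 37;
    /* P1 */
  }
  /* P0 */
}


y declared in the same block as P0
y = 29


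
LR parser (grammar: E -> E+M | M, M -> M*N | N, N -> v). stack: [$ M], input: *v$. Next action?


shift '*' to continue M -> M*N
Action: shift


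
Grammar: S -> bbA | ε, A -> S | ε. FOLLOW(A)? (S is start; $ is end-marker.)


$ ∈ FOLLOW(S). For each A -> αBβ: add FIRST(β)\{ε} to FOLLOW(B); if β nullable, add FOLLOW(A).
FOLLOW(A) = {$}


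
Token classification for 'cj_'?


Pattern: letter/underscore followed by alphanumerics, not a keyword
Type: IDENTIFIER


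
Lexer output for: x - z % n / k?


Scan left to right, longest-match per lexeme
Tokens: ID(x), OP(-), ID(z), OP(%), ID(n), OP(/), ID(k)


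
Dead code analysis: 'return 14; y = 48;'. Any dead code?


statement follows a return and is unreachable
Dead: 'y = 48'


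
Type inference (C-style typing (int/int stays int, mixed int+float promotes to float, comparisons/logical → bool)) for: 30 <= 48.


Operand types: int <= int
Rule: comparison yields bool
Result type: bool


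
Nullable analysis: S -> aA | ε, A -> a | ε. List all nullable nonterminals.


A nonterminal is nullable iff some alternative derives ε (directly, or every symbol in it is nullable)
Nullable: {A, S}


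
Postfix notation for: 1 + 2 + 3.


Left to right (same or higher precedence on left)
Postfix: 1 2 + 3 +


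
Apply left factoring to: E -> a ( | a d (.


Common prefix: 'a'
Factored: E -> a E', E' -> ( | d (


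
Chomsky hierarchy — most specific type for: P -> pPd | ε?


Single nonterminal LHS, but p^n d^n is not regular
Classification: Type 2 (Context-Free)


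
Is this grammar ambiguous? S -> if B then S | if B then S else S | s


dangling else: 'if B then if B then s else s' parses two ways
Ambiguous


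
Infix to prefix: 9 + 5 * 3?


'*' binds tighter: tree is (+ 9 (* 5 3))
Prefix: + 9 * 5 3


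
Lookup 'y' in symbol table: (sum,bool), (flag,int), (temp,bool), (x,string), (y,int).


Lookup 'y' → type int


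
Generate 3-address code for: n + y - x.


Break into single-operator statements:
t1 = n + y
t2 = t1 - x


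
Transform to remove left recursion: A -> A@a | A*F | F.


Left-recursive alternatives: A@a, A*F; non-recursive: F
Introduce A': A -> FA', A' -> @aA' | *FA' | ε


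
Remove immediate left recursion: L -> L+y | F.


Left-recursive alternatives: L+y; non-recursive: F
Introduce L': L -> FL', L' -> +yL' | ε


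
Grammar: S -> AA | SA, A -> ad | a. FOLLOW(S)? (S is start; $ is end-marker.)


$ ∈ FOLLOW(S). For each A -> αBβ: add FIRST(β)\{ε} to FOLLOW(B); if β nullable, add FOLLOW(A).
FOLLOW(S) = {$, a}


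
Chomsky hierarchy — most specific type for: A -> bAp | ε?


Single nonterminal LHS, but b^n p^n is not regular
Classification: Type 2 (Context-Free)


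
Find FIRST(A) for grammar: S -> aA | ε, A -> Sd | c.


Per alternative of A: FIRST(Sd) = {a, d}; FIRST(c) = {c}
FIRST(A) = {a, c, d}


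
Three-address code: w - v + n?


Break into single-operator statements:
t1 = w - v
t2 = t1 + n


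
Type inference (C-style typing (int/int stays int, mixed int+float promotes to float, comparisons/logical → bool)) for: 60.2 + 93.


Operand types: float + int
Rule: mixed int/float promotes to float; int/int stays int
Result type: float


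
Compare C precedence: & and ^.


'&' is bitwise AND (level 5); '^' is bitwise XOR (level 4)
Higher level binds tighter
'&' has higher precedence than '^'


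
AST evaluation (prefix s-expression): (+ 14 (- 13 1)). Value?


Evaluate inner: (- 13 1) = 12
Evaluate root: (+ 14 12) = 26
Result: 26


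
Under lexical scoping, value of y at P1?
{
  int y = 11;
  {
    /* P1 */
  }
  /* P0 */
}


P1's block does not declare y; resolves to the enclosing declaration at depth 0
y = 11


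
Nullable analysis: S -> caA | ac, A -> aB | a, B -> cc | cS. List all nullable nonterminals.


A nonterminal is nullable iff some alternative derives ε (directly, or every symbol in it is nullable)
Nullable: {}


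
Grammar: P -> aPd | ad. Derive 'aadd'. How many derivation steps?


Derivation: P => aPd => aadd
Steps: 2


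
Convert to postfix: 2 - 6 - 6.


Left to right (same or higher precedence on left)
Postfix: 2 6 - 6 -


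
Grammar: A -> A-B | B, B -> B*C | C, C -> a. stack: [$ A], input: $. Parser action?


start symbol A on stack, input exhausted
Action: accept


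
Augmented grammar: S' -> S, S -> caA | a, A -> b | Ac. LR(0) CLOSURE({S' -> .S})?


Start: S' -> .S
For each item with dot before a nonterminal B, add B -> .γ for every B-production
Closure: [S' -> .S, S -> .caA, S -> .a]


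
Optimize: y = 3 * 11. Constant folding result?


3 * 11 = 33 at compile time
Optimized: y = 33


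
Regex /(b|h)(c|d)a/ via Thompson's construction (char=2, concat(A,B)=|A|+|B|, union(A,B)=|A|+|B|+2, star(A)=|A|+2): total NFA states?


Syntax tree has 5 char leaf(s), 2 union(s), 0 star(s)
chars contribute 5×2 = 10; each union adds +2; each star adds +2
Total: 10 + 4 + 0 = 14 states


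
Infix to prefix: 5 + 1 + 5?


left-to-right (same/higher precedence on left): tree is (+ (+ 5 1) 5)
Prefix: + + 5 1 5


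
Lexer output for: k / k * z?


Scan left to right, longest-match per lexeme
Tokens: ID(k), OP(/), ID(k), OP(*), ID(z)


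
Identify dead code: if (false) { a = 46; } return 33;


condition is constant false, so the whole block is unreachable
Dead: 'if (false) { a = 46; }'


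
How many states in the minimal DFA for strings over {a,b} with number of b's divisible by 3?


Track (count of b) mod 3: states 0..2, accept at 0
Minimal DFA: 3 states


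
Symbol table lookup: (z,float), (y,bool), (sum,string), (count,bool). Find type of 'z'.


Lookup 'z' → type float


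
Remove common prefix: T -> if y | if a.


Common prefix: 'if'
Factored: T -> if T', T' -> y | a


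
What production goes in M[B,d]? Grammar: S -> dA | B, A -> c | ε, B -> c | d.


For [B, d]: 'd' ∈ FIRST(d)
Entry: B -> d


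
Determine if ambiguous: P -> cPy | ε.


balanced c^n…y^n: each string has a unique parse
Unambiguous


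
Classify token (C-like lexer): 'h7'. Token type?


Pattern: letter/underscore followed by alphanumerics, not a keyword
Type: IDENTIFIER


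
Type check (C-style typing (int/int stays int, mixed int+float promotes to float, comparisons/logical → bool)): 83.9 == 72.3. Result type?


Operand types: float == float
Rule: comparison yields bool
Result type: bool


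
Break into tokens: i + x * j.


Scan left to right, longest-match per lexeme
Tokens: ID(i), OP(+), ID(x), OP(*), ID(j)


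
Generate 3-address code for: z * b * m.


Break into single-operator statements:
t1 = z * b
t2 = t1 * m


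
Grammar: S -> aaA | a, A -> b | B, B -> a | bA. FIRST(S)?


Per alternative of S: FIRST(aaA) = {a}; FIRST(a) = {a}
FIRST(S) = {a}


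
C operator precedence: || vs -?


'-' is additive (level 9); '||' is logical OR (level 1)
Higher level binds tighter
'-' has higher precedence than '||'


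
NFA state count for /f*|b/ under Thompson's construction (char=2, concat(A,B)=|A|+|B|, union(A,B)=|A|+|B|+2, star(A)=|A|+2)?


Syntax tree has 2 char leaf(s), 1 union(s), 1 star(s)
chars contribute 2×2 = 4; each union adds +2; each star adds +2
Total: 4 + 2 + 2 = 8 states


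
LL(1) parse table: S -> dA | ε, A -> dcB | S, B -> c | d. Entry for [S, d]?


For [S, d]: 'd' ∈ FIRST(dA)
Entry: S -> dA


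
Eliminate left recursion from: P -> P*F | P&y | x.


Left-recursive alternatives: P*F, P&y; non-recursive: x
Introduce P': P -> xP', P' -> *FP' | &yP' | ε


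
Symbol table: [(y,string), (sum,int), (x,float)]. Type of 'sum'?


Lookup 'sum' → type int


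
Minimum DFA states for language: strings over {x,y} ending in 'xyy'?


Track the longest suffix of input matching a prefix of 'xyy': 4 classes (prefixes of length 0..3)
Minimal DFA: 4 states


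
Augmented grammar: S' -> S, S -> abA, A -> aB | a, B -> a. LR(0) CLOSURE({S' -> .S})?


Start: S' -> .S
For each item with dot before a nonterminal B, add B -> .γ for every B-production
Closure: [S' -> .S, S -> .abA]


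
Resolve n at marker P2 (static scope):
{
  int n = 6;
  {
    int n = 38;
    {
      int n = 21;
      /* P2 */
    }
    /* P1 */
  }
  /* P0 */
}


n declared in the same block as P2
n = 21


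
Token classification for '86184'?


Pattern: digits only
Type: INTEGER_LITERAL


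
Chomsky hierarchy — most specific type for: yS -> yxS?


LHS has context (more than one symbol) and |LHS| ≤ |RHS|
Classification: Type 1 (Context-Sensitive)


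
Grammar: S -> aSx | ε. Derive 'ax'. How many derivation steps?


Derivation: S => aSx => ax
Steps: 2


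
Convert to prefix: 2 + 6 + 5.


left-to-right (same/higher precedence on left): tree is (+ (+ 2 6) 5)
Prefix: + + 2 6 5


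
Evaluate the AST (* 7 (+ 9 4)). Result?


Evaluate inner: (+ 9 4) = 13
Evaluate root: (* 7 13) = 91
Result: 91


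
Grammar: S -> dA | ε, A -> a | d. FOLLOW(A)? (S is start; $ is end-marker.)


$ ∈ FOLLOW(S). For each A -> αBβ: add FIRST(β)\{ε} to FOLLOW(B); if β nullable, add FOLLOW(A).
FOLLOW(A) = {$}


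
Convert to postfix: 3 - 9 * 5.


* has higher precedence, evaluate 9*5 first
Postfix: 3 9 5 * -


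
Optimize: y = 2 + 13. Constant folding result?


2 + 13 = 15 at compile time
Optimized: y = 15


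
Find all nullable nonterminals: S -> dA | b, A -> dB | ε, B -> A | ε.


A nonterminal is nullable iff some alternative derives ε (directly, or every symbol in it is nullable)
Nullable: {A, B}


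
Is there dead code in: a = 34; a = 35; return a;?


first assignment to a is overwritten before any read
Dead: 'a = 34'


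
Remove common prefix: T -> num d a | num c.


Common prefix: 'num'
Factored: T -> num T', T' -> d a | c


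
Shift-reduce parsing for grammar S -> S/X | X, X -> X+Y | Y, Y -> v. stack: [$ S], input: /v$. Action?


shift '/' to continue S -> S/X
Action: shift


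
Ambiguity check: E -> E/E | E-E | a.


'a/a-a' has two parse trees (no precedence encoded between / and -)
Ambiguous


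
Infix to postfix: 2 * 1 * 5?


Left to right (same or higher precedence on left)
Postfix: 2 1 * 5 *


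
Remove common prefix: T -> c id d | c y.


Common prefix: 'c'
Factored: T -> c T', T' -> id d | y


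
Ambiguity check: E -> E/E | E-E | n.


'n/n-n' has two parse trees (no precedence encoded between / and -)
Ambiguous


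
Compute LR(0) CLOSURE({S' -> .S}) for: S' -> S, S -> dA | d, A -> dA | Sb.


Start: S' -> .S
For each item with dot before a nonterminal B, add B -> .γ for every B-production
Closure: [S' -> .S, S -> .dA, S -> .d]


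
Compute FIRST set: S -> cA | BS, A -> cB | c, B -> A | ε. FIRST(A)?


Per alternative of A: FIRST(cB) = {c}; FIRST(c) = {c}
FIRST(A) = {c}


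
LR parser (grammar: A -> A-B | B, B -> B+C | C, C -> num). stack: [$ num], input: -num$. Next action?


'num' on top is the handle for C -> num
Action: reduce (C -> num)


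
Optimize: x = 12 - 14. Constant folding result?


12 - 14 = -2 at compile time
Optimized: x = -2


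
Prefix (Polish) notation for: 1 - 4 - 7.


left-to-right (same/higher precedence on left): tree is (- (- 1 4) 7)
Prefix: - - 1 4 7


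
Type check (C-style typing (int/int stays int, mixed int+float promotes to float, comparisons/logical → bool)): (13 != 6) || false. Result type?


Operand types: bool || bool
Rule: logical operators take bool operands and yield bool
Result type: bool


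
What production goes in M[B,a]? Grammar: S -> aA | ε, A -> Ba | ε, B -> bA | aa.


For [B, a]: 'a' ∈ FIRST(aa)
Entry: B -> aa


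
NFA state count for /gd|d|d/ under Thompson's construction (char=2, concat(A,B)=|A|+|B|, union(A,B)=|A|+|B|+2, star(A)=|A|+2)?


Syntax tree has 4 char leaf(s), 2 union(s), 0 star(s)
chars contribute 4×2 = 8; each union adds +2; each star adds +2
Total: 8 + 4 + 0 = 12 states


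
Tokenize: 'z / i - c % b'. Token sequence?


Scan left to right, longest-match per lexeme
Tokens: ID(z), OP(/), ID(i), OP(-), ID(c), OP(%), ID(b)


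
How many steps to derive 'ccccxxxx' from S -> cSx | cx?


Derivation: S => cSx => ccSxx => cccSxxx => ccccxxxx
Steps: 4


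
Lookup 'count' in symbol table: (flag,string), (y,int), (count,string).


Lookup 'count' → type string


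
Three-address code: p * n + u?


Break into single-operator statements:
t1 = p * n
t2 = t1 + u


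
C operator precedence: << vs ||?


'<<' is shift (level 8); '||' is logical OR (level 1)
Higher level binds tighter
'<<' has higher precedence than '||'


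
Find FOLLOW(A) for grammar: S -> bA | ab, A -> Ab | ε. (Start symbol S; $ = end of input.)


$ ∈ FOLLOW(S). For each A -> αBβ: add FIRST(β)\{ε} to FOLLOW(B); if β nullable, add FOLLOW(A).
FOLLOW(A) = {$, b}


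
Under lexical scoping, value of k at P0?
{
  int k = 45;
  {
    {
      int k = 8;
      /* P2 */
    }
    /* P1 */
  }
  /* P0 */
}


k declared in the same block as P0
k = 45


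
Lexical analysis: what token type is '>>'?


Pattern: operator symbol
Type: OPERATOR


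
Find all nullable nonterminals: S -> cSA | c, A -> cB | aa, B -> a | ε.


A nonterminal is nullable iff some alternative derives ε (directly, or every symbol in it is nullable)
Nullable: {B}


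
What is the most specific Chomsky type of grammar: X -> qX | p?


Right-linear: every RHS is a terminal or a terminal followed by one nonterminal
Classification: Type 3 (Regular)


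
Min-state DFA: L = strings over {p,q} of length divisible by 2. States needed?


Track length mod 2: states 0..1, accept at 0
Minimal DFA: 2 states


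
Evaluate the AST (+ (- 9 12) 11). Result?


Evaluate inner: (- 9 12) = -3
Evaluate root: (+ -3 11) = 8
Result: 8


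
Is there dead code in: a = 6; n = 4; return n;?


a is assigned but never read
Dead: 'a = 6'


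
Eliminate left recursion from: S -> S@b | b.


Left-recursive alternatives: S@b; non-recursive: b
Introduce S': S -> bS', S' -> @bS' | ε


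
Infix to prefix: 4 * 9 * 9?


left-to-right (same/higher precedence on left): tree is (* (* 4 9) 9)
Prefix: * * 4 9 9


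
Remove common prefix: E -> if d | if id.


Common prefix: 'if'
Factored: E -> if E', E' -> d | id


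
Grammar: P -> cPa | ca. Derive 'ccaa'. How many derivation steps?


Derivation: P => cPa => ccaa
Steps: 2


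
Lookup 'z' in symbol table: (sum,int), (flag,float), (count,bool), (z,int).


Lookup 'z' → type int


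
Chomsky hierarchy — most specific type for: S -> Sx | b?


Left-linear: every RHS is a terminal or one nonterminal followed by a terminal
Classification: Type 3 (Regular)


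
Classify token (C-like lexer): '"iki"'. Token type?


Pattern: double-quoted sequence
Type: STRING_LITERAL


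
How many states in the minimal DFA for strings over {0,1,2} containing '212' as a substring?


KMP-style automaton: 3 progress states + 1 absorbing accept = 4
Minimal DFA: 4 states


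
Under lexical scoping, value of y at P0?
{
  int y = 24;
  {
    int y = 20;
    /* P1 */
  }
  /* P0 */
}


y declared in the same block as P0
y = 24


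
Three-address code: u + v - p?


Break into single-operator statements:
t1 = u + v
t2 = t1 - p


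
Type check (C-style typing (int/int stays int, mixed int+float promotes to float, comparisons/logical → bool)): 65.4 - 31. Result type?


Operand types: float - int
Rule: mixed int/float promotes to float; int/int stays int
Result type: float


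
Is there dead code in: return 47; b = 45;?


statement follows a return and is unreachable
Dead: 'b = 45'


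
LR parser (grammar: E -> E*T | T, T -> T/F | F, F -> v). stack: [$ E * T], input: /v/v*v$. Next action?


'/' can extend T; shift to build T -> T/F
Action: shift


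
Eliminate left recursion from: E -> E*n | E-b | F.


Left-recursive alternatives: E*n, E-b; non-recursive: F
Introduce E': E -> FE', E' -> *nE' | -bE' | ε


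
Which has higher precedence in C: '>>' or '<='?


'>>' is shift (level 8); '<=' is relational (level 7)
Higher level binds tighter
'>>' has higher precedence than '<='


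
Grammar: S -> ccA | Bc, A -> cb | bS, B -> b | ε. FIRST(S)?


Per alternative of S: FIRST(ccA) = {c}; FIRST(Bc) = {b, c}
FIRST(S) = {b, c}


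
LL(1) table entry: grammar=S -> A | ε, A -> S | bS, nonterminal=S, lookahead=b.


For [S, b]: 'b' ∈ FIRST(A)
Entry: S -> A


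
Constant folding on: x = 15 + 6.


15 + 6 = 21 at compile time
Optimized: x = 21


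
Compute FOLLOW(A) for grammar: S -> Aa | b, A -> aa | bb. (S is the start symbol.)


$ ∈ FOLLOW(S). For each A -> αBβ: add FIRST(β)\{ε} to FOLLOW(B); if β nullable, add FOLLOW(A).
FOLLOW(A) = {a}


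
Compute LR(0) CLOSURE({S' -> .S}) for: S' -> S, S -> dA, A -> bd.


Start: S' -> .S
For each item with dot before a nonterminal B, add B -> .γ for every B-production
Closure: [S' -> .S, S -> .dA]


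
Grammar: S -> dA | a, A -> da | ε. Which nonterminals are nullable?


A nonterminal is nullable iff some alternative derives ε (directly, or every symbol in it is nullable)
Nullable: {A}


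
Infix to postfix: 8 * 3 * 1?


Left to right (same or higher precedence on left)
Postfix: 8 3 * 1 *


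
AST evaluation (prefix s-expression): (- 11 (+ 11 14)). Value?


Evaluate inner: (+ 11 14) = 25
Evaluate root: (- 11 25) = -14
Result: -14


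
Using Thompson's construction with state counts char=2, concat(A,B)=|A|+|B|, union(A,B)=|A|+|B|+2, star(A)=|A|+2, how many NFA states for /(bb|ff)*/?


Syntax tree has 4 char leaf(s), 1 union(s), 1 star(s)
chars contribute 4×2 = 8; each union adds +2; each star adds +2
Total: 8 + 2 + 2 = 12 states


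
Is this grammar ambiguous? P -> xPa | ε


balanced x^n…a^n: each string has a unique parse
Unambiguous


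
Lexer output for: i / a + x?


Scan left to right, longest-match per lexeme
Tokens: ID(i), OP(/), ID(a), OP(+), ID(x)


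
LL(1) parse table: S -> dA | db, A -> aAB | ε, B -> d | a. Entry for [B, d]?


For [B, d]: 'd' ∈ FIRST(d)
Entry: B -> d


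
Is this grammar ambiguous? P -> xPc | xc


balanced x^n…c^n: each string has a unique parse
Unambiguous


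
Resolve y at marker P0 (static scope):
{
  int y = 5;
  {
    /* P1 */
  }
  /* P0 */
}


y declared in the same block as P0
y = 5


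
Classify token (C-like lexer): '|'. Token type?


Pattern: operator symbol
Type: OPERATOR


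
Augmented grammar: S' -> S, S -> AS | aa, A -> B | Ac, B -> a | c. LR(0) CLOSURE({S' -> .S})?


Start: S' -> .S
For each item with dot before a nonterminal B, add B -> .γ for every B-production
Closure: [S' -> .S, S -> .AS, S -> .aa, A -> .B, A -> .Ac, B -> .a, B -> .c]


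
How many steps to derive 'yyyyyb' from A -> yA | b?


Derivation: A => yA => yyA => yyyA => yyyyA => yyyyyA => yyyyyb
Steps: 6


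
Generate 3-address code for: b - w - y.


Break into single-operator statements:
t1 = b - w
t2 = t1 - y


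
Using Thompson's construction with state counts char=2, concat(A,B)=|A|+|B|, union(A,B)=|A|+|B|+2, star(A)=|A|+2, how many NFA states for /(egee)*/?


Syntax tree has 4 char leaf(s), 0 union(s), 1 star(s)
chars contribute 4×2 = 8; each union adds +2; each star adds +2
Total: 8 + 0 + 2 = 10 states


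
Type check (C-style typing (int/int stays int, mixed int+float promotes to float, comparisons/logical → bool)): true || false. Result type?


Operand types: bool || bool
Rule: logical operators take bool operands and yield bool
Result type: bool


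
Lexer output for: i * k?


Scan left to right, longest-match per lexeme
Tokens: ID(i), OP(*), ID(k)


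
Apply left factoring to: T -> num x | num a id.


Common prefix: 'num'
Factored: T -> num T', T' -> x | a id


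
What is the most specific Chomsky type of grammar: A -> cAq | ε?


Single nonterminal LHS, but c^n q^n is not regular
Classification: Type 2 (Context-Free)


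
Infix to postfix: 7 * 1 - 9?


Left to right (same or higher precedence on left)
Postfix: 7 1 * 9 -


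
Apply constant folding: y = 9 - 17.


9 - 17 = -8 at compile time
Optimized: y = -8


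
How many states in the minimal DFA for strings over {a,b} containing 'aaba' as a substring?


KMP-style automaton: 4 progress states + 1 absorbing accept = 5
Minimal DFA: 5 states


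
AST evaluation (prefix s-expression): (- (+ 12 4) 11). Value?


Evaluate inner: (+ 12 4) = 16
Evaluate root: (- 16 11) = 5
Result: 5


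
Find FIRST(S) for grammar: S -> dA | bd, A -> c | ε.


Per alternative of S: FIRST(dA) = {d}; FIRST(bd) = {b}
FIRST(S) = {b, d}


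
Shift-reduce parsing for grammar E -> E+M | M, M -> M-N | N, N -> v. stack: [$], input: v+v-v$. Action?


no handle on stack; shift 'v'
Action: shift


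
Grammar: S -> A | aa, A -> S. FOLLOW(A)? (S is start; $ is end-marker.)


$ ∈ FOLLOW(S). For each A -> αBβ: add FIRST(β)\{ε} to FOLLOW(B); if β nullable, add FOLLOW(A).
FOLLOW(A) = {$}


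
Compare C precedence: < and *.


'*' is multiplicative (level 10); '<' is relational (level 7)
Higher level binds tighter
'*' has higher precedence than '<'


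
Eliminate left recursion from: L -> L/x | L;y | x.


Left-recursive alternatives: L/x, L;y; non-recursive: x
Introduce L': L -> xL', L' -> /xL' | ;yL' | ε


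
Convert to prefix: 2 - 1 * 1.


'*' binds tighter: tree is (- 2 (* 1 1))
Prefix: - 2 * 1 1


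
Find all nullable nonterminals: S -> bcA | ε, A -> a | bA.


A nonterminal is nullable iff some alternative derives ε (directly, or every symbol in it is nullable)
Nullable: {S}


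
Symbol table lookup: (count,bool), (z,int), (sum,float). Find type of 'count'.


Lookup 'count' → type bool


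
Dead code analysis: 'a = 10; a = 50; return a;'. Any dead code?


first assignment to a is overwritten before any read
Dead: 'a = 10'


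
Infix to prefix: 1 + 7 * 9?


'*' binds tighter: tree is (+ 1 (* 7 9))
Prefix: + 1 * 7 9


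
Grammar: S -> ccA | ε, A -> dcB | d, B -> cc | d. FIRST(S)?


Per alternative of S: FIRST(ccA) = {c}; FIRST(ε) = {ε}
FIRST(S) = {c, ε}


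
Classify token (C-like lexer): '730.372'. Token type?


Pattern: digits with a decimal point
Type: FLOAT_LITERAL


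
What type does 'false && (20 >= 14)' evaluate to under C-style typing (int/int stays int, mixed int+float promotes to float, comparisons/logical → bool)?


Operand types: bool && bool
Rule: logical operators take bool operands and yield bool
Result type: bool


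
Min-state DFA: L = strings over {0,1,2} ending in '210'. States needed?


Track the longest suffix of input matching a prefix of '210': 4 classes (prefixes of length 0..3)
Minimal DFA: 4 states


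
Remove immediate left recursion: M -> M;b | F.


Left-recursive alternatives: M;b; non-recursive: F
Introduce M': M -> FM', M' -> ;bM' | ε


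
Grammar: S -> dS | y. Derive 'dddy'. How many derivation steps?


Derivation: S => dS => ddS => dddS => dddy
Steps: 4


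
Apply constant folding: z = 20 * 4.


20 * 4 = 80 at compile time
Optimized: z = 80


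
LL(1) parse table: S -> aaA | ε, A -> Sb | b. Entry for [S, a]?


For [S, a]: 'a' ∈ FIRST(aaA)
Entry: S -> aaA


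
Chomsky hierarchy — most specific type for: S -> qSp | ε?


Single nonterminal LHS, but q^n p^n is not regular
Classification: Type 2 (Context-Free)


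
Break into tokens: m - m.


Scan left to right, longest-match per lexeme
Tokens: ID(m), OP(-), ID(m)


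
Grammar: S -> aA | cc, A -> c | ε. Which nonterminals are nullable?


A nonterminal is nullable iff some alternative derives ε (directly, or every symbol in it is nullable)
Nullable: {A}


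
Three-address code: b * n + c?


Break into single-operator statements:
t1 = b * n
t2 = t1 + c


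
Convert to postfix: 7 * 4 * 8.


Left to right (same or higher precedence on left)
Postfix: 7 4 * 8 *
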